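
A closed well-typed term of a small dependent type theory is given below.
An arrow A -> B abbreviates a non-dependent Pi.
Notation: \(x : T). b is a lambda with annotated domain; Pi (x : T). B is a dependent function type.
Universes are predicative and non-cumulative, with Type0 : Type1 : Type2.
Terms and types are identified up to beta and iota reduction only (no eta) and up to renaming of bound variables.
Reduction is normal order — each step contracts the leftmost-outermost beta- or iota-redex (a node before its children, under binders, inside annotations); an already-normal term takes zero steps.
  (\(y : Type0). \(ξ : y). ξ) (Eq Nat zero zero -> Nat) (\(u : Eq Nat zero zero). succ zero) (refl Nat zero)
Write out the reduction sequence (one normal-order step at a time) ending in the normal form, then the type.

normal-order reduction sequence:
  (\(y : Type0). \(ξ : y). ξ) (Eq Nat zero zero -> Nat) (\(u : Eq Nat zero zero). succ zero) (refl Nat zero)
  ~> (\(y : Eq Nat zero zero -> Nat). y) (\(ξ : Eq Nat zero zero). succ zero) (refl Nat zero)
  ~> (\(y : Eq Nat zero zero). succ zero) (refl Nat zero)
  ~> succ zero
inferred type:
  Nat


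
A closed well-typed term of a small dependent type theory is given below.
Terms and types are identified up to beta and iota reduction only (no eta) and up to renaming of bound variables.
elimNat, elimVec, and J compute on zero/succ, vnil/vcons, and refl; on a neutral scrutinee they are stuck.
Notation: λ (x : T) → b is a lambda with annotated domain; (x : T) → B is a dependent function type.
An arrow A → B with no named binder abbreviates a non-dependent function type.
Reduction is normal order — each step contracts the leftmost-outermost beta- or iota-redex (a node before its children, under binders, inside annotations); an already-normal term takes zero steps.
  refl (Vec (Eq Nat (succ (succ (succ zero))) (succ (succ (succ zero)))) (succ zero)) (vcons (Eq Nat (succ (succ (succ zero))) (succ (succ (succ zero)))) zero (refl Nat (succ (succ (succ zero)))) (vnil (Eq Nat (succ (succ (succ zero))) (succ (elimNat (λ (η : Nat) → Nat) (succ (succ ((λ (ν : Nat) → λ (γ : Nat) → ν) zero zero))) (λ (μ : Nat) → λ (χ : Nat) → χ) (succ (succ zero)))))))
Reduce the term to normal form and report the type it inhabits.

reduced normal form:
  refl (Vec (Eq Nat (succ (succ (succ zero))) (succ (succ (succ zero)))) (succ zero)) (vcons (Eq Nat (succ (succ (succ zero))) (succ (succ (succ zero)))) zero (refl Nat (succ (succ (succ zero)))) (vnil (Eq Nat (succ (succ (succ zero))) (succ (succ (succ zero))))))
the term's type:
  Eq (Vec (Eq Nat (succ (succ (succ zero))) (succ (succ (succ zero)))) (succ zero)) (vcons (Eq Nat (succ (succ (succ zero))) (succ (succ (succ zero)))) zero (refl Nat (succ (succ (succ zero)))) (vnil (Eq Nat (succ (succ (succ zero))) (succ (succ (succ zero)))))) (vcons (Eq Nat (succ (succ (succ zero))) (succ (succ (succ zero)))) zero (refl Nat (succ (succ (succ zero)))) (vnil (Eq Nat (succ (succ (succ zero))) (succ (succ (succ zero))))))


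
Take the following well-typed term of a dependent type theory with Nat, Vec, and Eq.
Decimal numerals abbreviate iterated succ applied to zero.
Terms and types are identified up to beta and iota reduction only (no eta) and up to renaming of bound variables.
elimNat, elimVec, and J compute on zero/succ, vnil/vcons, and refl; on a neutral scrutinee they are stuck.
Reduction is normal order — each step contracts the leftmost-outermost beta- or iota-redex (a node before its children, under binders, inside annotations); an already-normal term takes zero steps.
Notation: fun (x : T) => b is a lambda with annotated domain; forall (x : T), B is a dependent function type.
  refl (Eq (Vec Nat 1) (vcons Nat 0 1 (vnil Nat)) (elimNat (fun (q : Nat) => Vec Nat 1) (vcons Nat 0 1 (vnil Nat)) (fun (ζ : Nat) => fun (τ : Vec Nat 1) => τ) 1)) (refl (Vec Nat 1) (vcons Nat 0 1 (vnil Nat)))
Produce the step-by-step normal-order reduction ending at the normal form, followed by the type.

reduction (normal order):
  refl (Eq (Vec Nat 1) (vcons Nat 0 1 (vnil Nat)) (elimNat (fun (q : Nat) => Vec Nat 1) (vcons Nat 0 1 (vnil Nat)) (fun (ζ : Nat) => fun (τ : Vec Nat 1) => τ) 1)) (refl (Vec Nat 1) (vcons Nat 0 1 (vnil Nat)))
  ~> refl (Eq (Vec Nat 1) (vcons Nat 0 1 (vnil Nat)) ((fun (q : Nat) => fun (ζ : Vec Nat 1) => ζ) 0 (elimNat (fun (τ : Nat) => Vec Nat 1) (vcons Nat 0 1 (vnil Nat)) (fun (γ : Nat) => fun (l : Vec Nat 1) => l) 0))) (refl (Vec Nat 1) (vcons Nat 0 1 (vnil Nat)))
  ~> refl (Eq (Vec Nat 1) (vcons Nat 0 1 (vnil Nat)) ((fun (q : Vec Nat 1) => q) (elimNat (fun (ζ : Nat) => Vec Nat 1) (vcons Nat 0 1 (vnil Nat)) (fun (τ : Nat) => fun (γ : Vec Nat 1) => γ) 0))) (refl (Vec Nat 1) (vcons Nat 0 1 (vnil Nat)))
  ~> refl (Eq (Vec Nat 1) (vcons Nat 0 1 (vnil Nat)) (elimNat (fun (q : Nat) => Vec Nat 1) (vcons Nat 0 1 (vnil Nat)) (fun (ζ : Nat) => fun (τ : Vec Nat 1) => τ) 0)) (refl (Vec Nat 1) (vcons Nat 0 1 (vnil Nat)))
  ~> refl (Eq (Vec Nat 1) (vcons Nat 0 1 (vnil Nat)) (vcons Nat 0 1 (vnil Nat))) (refl (Vec Nat 1) (vcons Nat 0 1 (vnil Nat)))
the term's type:
  Eq (Eq (Vec Nat 1) (vcons Nat 0 1 (vnil Nat)) (vcons Nat 0 1 (vnil Nat))) (refl (Vec Nat 1) (vcons Nat 0 1 (vnil Nat))) (refl (Vec Nat 1) (vcons Nat 0 1 (vnil Nat)))


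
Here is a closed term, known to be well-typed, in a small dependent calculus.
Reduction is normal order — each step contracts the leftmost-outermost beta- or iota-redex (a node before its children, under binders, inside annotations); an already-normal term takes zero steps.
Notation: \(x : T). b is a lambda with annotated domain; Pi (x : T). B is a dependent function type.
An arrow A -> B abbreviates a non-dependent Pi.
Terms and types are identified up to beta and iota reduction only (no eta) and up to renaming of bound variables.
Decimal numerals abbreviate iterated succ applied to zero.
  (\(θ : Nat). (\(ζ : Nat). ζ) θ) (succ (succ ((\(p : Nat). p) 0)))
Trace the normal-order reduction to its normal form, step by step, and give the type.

normal-order reduction:
  (\(θ : Nat). (\(ζ : Nat). ζ) θ) (succ (succ ((\(p : Nat). p) 0)))
  ~> (\(θ : Nat). θ) (succ (succ ((\(ζ : Nat). ζ) 0)))
  ~> succ (succ ((\(θ : Nat). θ) 0))
  ~> 2
the term's type:
  Nat


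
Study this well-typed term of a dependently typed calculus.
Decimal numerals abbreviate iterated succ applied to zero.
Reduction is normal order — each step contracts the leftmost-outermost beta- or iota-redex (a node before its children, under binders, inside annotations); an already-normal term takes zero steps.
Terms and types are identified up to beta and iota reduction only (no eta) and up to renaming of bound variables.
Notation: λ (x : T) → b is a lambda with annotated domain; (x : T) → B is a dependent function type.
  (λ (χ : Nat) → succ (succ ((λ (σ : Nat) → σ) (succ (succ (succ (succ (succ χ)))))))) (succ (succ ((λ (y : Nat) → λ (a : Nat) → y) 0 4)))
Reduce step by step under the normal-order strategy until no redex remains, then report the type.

reduction (normal order):
  (λ (χ : Nat) → succ (succ ((λ (σ : Nat) → σ) (succ (succ (succ (succ (succ χ)))))))) (succ (succ ((λ (y : Nat) → λ (a : Nat) → y) 0 4)))
  ~> succ (succ ((λ (χ : Nat) → χ) (succ (succ (succ (succ (succ (succ (succ ((λ (σ : Nat) → λ (y : Nat) → σ) 0 4))))))))))
  ~> succ (succ (succ (succ (succ (succ (succ (succ (succ ((λ (χ : Nat) → λ (σ : Nat) → χ) 0 4)))))))))
  ~> succ (succ (succ (succ (succ (succ (succ (succ (succ ((λ (χ : Nat) → 0) 4)))))))))
  ~> 9
type:
  Nat


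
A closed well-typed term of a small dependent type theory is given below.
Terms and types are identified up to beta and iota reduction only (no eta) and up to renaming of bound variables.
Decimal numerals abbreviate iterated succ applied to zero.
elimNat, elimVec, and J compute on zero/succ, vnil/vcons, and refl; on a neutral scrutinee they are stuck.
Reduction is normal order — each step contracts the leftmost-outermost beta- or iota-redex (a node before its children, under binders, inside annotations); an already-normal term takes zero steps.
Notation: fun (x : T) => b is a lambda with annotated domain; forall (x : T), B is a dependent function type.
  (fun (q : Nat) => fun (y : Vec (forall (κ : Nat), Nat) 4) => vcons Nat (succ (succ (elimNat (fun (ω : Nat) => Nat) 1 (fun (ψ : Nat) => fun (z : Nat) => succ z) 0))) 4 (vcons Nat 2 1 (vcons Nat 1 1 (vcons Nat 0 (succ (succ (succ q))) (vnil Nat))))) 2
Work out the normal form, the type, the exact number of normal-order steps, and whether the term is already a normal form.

reduced normal form:
  fun (q : Vec (forall (y : Nat), Nat) 4) => vcons Nat 3 4 (vcons Nat 2 1 (vcons Nat 1 1 (vcons Nat 0 5 (vnil Nat))))
the term's type:
  forall (q : Vec (forall (y : Nat), Nat) 4), Vec Nat 4
steps to reach normal form (normal order): 2
term was already normal: no
first redex: a beta-redex


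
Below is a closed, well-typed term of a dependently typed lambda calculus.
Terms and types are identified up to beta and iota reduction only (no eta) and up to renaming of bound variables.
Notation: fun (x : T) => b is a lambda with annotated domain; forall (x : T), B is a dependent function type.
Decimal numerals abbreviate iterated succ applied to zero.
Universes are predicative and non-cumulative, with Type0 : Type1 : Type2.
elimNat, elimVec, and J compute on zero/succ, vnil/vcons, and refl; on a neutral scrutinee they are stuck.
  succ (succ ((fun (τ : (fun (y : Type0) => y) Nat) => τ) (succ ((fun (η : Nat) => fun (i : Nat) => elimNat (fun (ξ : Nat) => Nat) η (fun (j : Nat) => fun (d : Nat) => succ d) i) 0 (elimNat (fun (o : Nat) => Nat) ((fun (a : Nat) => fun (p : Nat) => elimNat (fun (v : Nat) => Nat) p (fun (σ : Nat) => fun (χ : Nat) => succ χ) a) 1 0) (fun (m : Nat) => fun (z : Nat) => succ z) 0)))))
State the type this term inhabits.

inferred type:
  Nat


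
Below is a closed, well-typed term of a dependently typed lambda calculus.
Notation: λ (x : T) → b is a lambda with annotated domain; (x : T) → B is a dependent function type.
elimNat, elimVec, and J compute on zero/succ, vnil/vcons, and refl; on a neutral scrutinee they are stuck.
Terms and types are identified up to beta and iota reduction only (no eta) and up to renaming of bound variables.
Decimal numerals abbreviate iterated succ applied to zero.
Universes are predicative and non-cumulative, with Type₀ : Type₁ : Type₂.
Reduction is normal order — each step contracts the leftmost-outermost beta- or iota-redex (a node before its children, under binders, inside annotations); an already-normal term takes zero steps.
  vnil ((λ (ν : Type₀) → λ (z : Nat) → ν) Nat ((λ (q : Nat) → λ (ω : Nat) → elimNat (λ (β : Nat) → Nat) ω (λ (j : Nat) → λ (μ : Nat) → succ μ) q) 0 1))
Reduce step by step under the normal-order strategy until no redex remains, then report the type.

normal-order reduction:
  vnil ((λ (ν : Type₀) → λ (z : Nat) → ν) Nat ((λ (q : Nat) → λ (ω : Nat) → elimNat (λ (β : Nat) → Nat) ω (λ (j : Nat) → λ (μ : Nat) → succ μ) q) 0 1))
  ~> vnil ((λ (ν : Nat) → Nat) ((λ (z : Nat) → λ (q : Nat) → elimNat (λ (ω : Nat) → Nat) q (λ (β : Nat) → λ (j : Nat) → succ j) z) 0 1))
  ~> vnil Nat
the term's type:
  Vec Nat 0


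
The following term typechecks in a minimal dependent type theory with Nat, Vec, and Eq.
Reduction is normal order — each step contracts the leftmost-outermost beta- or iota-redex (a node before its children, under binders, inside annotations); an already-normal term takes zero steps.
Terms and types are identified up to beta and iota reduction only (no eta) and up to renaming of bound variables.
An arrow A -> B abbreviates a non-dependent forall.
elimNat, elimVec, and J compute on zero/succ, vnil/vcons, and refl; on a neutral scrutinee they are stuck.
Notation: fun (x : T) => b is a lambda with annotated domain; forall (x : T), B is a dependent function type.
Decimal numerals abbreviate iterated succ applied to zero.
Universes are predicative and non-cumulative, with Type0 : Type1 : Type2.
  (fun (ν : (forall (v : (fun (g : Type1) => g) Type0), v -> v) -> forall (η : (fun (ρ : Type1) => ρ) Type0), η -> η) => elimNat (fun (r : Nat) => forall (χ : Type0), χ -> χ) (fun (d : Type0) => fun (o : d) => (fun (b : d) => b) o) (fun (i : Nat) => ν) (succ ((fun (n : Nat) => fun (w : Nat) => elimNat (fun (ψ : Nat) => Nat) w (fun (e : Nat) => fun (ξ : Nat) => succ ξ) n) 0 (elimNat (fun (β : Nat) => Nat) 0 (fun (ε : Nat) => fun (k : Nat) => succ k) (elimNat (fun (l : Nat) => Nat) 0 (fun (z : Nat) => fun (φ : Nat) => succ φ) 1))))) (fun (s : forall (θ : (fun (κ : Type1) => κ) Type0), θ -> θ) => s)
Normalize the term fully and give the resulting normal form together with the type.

resulting normal form:
  fun (ν : Type0) => fun (v : ν) => v
type:
  forall (ν : Type0), ν -> ν
observation: the first redex contracted is a beta-redex; the normal form is reached in 21 normal-order steps.


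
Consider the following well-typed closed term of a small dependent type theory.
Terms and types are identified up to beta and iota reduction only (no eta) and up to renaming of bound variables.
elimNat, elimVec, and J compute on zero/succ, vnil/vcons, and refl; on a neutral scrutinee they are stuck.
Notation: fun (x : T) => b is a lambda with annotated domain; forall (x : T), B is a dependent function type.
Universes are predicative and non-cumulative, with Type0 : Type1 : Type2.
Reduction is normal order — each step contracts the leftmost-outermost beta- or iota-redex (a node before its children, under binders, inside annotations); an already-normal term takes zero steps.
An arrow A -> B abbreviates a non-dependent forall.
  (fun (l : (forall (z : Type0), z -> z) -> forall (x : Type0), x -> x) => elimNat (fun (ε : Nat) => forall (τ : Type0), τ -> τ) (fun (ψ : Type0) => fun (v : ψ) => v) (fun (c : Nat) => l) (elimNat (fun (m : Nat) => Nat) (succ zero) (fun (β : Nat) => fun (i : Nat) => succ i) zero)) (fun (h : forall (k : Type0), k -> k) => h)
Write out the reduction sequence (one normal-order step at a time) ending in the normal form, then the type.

normal-order reduction:
  (fun (l : (forall (z : Type0), z -> z) -> forall (x : Type0), x -> x) => elimNat (fun (ε : Nat) => forall (τ : Type0), τ -> τ) (fun (ψ : Type0) => fun (v : ψ) => v) (fun (c : Nat) => l) (elimNat (fun (m : Nat) => Nat) (succ zero) (fun (β : Nat) => fun (i : Nat) => succ i) zero)) (fun (h : forall (k : Type0), k -> k) => h)
  ~> elimNat (fun (l : Nat) => forall (z : Type0), z -> z) (fun (x : Type0) => fun (ε : x) => ε) (fun (τ : Nat) => fun (ψ : forall (v : Type0), v -> v) => ψ) (elimNat (fun (c : Nat) => Nat) (succ zero) (fun (m : Nat) => fun (β : Nat) => succ β) zero)
  ~> elimNat (fun (l : Nat) => forall (z : Type0), z -> z) (fun (x : Type0) => fun (ε : x) => ε) (fun (τ : Nat) => fun (ψ : forall (v : Type0), v -> v) => ψ) (succ zero)
  ~> (fun (l : Nat) => fun (z : forall (x : Type0), x -> x) => z) zero (elimNat (fun (ε : Nat) => forall (τ : Type0), τ -> τ) (fun (ψ : Type0) => fun (v : ψ) => v) (fun (c : Nat) => fun (m : forall (β : Type0), β -> β) => m) zero)
  ~> (fun (l : forall (z : Type0), z -> z) => l) (elimNat (fun (x : Nat) => forall (ε : Type0), ε -> ε) (fun (τ : Type0) => fun (ψ : τ) => ψ) (fun (v : Nat) => fun (c : forall (m : Type0), m -> m) => c) zero)
  ~> elimNat (fun (l : Nat) => forall (z : Type0), z -> z) (fun (x : Type0) => fun (ε : x) => ε) (fun (τ : Nat) => fun (ψ : forall (v : Type0), v -> v) => ψ) zero
  ~> fun (l : Type0) => fun (z : l) => z
the term's type:
  forall (l : Type0), l -> l


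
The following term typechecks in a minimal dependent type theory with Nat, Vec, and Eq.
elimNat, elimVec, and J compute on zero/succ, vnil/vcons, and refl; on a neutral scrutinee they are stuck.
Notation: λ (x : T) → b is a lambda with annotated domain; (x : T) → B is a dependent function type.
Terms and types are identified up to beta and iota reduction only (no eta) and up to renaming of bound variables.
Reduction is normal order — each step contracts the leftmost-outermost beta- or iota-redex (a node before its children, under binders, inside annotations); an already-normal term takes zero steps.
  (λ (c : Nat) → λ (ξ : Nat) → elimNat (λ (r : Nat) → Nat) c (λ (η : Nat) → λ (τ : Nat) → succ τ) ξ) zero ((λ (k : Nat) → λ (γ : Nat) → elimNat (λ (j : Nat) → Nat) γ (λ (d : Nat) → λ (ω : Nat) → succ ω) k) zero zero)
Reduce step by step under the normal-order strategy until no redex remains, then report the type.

normal-order reduction:
  (λ (c : Nat) → λ (ξ : Nat) → elimNat (λ (r : Nat) → Nat) c (λ (η : Nat) → λ (τ : Nat) → succ τ) ξ) zero ((λ (k : Nat) → λ (γ : Nat) → elimNat (λ (j : Nat) → Nat) γ (λ (d : Nat) → λ (ω : Nat) → succ ω) k) zero zero)
  ~> (λ (c : Nat) → elimNat (λ (ξ : Nat) → Nat) zero (λ (r : Nat) → λ (η : Nat) → succ η) c) ((λ (τ : Nat) → λ (k : Nat) → elimNat (λ (γ : Nat) → Nat) k (λ (j : Nat) → λ (d : Nat) → succ d) τ) zero zero)
  ~> elimNat (λ (c : Nat) → Nat) zero (λ (ξ : Nat) → λ (r : Nat) → succ r) ((λ (η : Nat) → λ (τ : Nat) → elimNat (λ (k : Nat) → Nat) τ (λ (γ : Nat) → λ (j : Nat) → succ j) η) zero zero)
  ~> elimNat (λ (c : Nat) → Nat) zero (λ (ξ : Nat) → λ (r : Nat) → succ r) ((λ (η : Nat) → elimNat (λ (τ : Nat) → Nat) η (λ (k : Nat) → λ (γ : Nat) → succ γ) zero) zero)
  ~> elimNat (λ (c : Nat) → Nat) zero (λ (ξ : Nat) → λ (r : Nat) → succ r) (elimNat (λ (η : Nat) → Nat) zero (λ (τ : Nat) → λ (k : Nat) → succ k) zero)
  ~> elimNat (λ (c : Nat) → Nat) zero (λ (ξ : Nat) → λ (r : Nat) → succ r) zero
  ~> zero
inferred type:
  Nat


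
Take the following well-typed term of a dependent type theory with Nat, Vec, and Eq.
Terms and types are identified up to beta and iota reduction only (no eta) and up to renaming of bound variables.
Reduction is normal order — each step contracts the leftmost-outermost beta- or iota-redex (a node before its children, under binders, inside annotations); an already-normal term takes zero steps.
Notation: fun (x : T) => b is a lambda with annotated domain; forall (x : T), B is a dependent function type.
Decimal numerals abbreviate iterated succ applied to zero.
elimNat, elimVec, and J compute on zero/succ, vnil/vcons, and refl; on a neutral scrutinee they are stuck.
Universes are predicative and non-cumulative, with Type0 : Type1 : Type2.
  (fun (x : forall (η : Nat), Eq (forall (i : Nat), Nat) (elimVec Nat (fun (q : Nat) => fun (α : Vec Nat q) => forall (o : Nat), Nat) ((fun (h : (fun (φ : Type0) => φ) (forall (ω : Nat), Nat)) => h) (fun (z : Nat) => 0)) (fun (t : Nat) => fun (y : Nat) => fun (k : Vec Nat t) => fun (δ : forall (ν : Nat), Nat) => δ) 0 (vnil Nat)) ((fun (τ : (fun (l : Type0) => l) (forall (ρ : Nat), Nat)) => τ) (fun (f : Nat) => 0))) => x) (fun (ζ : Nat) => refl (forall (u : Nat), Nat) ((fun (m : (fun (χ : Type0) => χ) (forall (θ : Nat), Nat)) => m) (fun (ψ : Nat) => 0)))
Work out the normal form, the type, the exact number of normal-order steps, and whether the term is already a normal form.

reduced normal form:
  fun (x : Nat) => refl (forall (η : Nat), Nat) (fun (i : Nat) => 0)
the term's type:
  forall (x : Nat), Eq (forall (η : Nat), Nat) (fun (i : Nat) => 0) (fun (q : Nat) => 0)
reduction steps (normal order): 2
started in normal form: no
first redex: a beta-redex


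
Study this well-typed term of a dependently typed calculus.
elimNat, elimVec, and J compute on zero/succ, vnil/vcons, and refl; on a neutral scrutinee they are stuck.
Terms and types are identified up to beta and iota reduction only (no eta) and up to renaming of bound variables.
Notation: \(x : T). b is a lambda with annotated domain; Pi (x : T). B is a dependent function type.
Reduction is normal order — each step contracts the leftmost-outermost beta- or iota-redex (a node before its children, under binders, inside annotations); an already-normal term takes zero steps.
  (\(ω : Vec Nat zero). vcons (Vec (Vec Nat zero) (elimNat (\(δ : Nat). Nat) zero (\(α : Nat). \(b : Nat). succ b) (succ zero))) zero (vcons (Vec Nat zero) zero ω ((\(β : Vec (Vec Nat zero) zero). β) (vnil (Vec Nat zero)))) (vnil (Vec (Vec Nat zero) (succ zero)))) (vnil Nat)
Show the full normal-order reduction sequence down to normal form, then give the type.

normal-order reduction sequence:
  (\(ω : Vec Nat zero). vcons (Vec (Vec Nat zero) (elimNat (\(δ : Nat). Nat) zero (\(α : Nat). \(b : Nat). succ b) (succ zero))) zero (vcons (Vec Nat zero) zero ω ((\(β : Vec (Vec Nat zero) zero). β) (vnil (Vec Nat zero)))) (vnil (Vec (Vec Nat zero) (succ zero)))) (vnil Nat)
  ~> vcons (Vec (Vec Nat zero) (elimNat (\(ω : Nat). Nat) zero (\(δ : Nat). \(α : Nat). succ α) (succ zero))) zero (vcons (Vec Nat zero) zero (vnil Nat) ((\(b : Vec (Vec Nat zero) zero). b) (vnil (Vec Nat zero)))) (vnil (Vec (Vec Nat zero) (succ zero)))
  ~> vcons (Vec (Vec Nat zero) ((\(ω : Nat). \(δ : Nat). succ δ) zero (elimNat (\(α : Nat). Nat) zero (\(b : Nat). \(β : Nat). succ β) zero))) zero (vcons (Vec Nat zero) zero (vnil Nat) ((\(z : Vec (Vec Nat zero) zero). z) (vnil (Vec Nat zero)))) (vnil (Vec (Vec Nat zero) (succ zero)))
  ~> vcons (Vec (Vec Nat zero) ((\(ω : Nat). succ ω) (elimNat (\(δ : Nat). Nat) zero (\(α : Nat). \(b : Nat). succ b) zero))) zero (vcons (Vec Nat zero) zero (vnil Nat) ((\(β : Vec (Vec Nat zero) zero). β) (vnil (Vec Nat zero)))) (vnil (Vec (Vec Nat zero) (succ zero)))
  ~> vcons (Vec (Vec Nat zero) (succ (elimNat (\(ω : Nat). Nat) zero (\(δ : Nat). \(α : Nat). succ α) zero))) zero (vcons (Vec Nat zero) zero (vnil Nat) ((\(b : Vec (Vec Nat zero) zero). b) (vnil (Vec Nat zero)))) (vnil (Vec (Vec Nat zero) (succ zero)))
  ~> vcons (Vec (Vec Nat zero) (succ zero)) zero (vcons (Vec Nat zero) zero (vnil Nat) ((\(ω : Vec (Vec Nat zero) zero). ω) (vnil (Vec Nat zero)))) (vnil (Vec (Vec Nat zero) (succ zero)))
  ~> vcons (Vec (Vec Nat zero) (succ zero)) zero (vcons (Vec Nat zero) zero (vnil Nat) (vnil (Vec Nat zero))) (vnil (Vec (Vec Nat zero) (succ zero)))
the term's type:
  Vec (Vec (Vec Nat zero) (succ zero)) (succ zero)


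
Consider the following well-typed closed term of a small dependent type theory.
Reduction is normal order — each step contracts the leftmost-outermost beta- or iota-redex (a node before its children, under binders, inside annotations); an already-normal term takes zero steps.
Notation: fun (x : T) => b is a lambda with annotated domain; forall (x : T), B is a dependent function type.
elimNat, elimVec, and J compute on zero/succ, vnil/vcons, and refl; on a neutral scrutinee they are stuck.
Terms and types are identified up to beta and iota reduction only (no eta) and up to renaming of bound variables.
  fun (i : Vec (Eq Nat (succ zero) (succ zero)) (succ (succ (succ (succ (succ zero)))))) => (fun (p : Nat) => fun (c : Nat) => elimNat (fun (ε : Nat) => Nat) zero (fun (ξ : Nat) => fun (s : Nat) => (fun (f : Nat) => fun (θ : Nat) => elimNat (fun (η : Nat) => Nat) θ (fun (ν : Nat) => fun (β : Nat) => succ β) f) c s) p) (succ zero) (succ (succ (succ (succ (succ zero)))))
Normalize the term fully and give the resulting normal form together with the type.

reduced normal form:
  fun (i : Vec (Eq Nat (succ zero) (succ zero)) (succ (succ (succ (succ (succ zero)))))) => succ (succ (succ (succ (succ zero))))
inferred type:
  forall (i : Vec (Eq Nat (succ zero) (succ zero)) (succ (succ (succ (succ (succ zero)))))), Nat


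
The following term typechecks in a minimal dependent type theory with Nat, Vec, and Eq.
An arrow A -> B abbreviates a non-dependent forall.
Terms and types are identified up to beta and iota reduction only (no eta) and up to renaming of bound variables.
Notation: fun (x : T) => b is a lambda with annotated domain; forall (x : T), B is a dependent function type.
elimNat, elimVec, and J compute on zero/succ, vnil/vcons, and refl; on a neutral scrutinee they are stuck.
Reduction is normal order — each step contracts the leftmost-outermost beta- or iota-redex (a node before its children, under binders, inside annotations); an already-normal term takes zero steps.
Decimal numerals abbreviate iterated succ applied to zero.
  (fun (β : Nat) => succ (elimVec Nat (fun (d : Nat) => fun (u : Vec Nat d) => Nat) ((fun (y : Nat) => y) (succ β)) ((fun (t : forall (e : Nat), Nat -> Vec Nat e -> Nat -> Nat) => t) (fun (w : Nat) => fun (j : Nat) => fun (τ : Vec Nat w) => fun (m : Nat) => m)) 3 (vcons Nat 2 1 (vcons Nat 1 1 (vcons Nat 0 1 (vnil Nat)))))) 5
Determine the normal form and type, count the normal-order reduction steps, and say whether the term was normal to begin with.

reduced normal form:
  7
type:
  Nat
normal-order step count: 21
term was already normal: no
first contracted redex: a beta-redex


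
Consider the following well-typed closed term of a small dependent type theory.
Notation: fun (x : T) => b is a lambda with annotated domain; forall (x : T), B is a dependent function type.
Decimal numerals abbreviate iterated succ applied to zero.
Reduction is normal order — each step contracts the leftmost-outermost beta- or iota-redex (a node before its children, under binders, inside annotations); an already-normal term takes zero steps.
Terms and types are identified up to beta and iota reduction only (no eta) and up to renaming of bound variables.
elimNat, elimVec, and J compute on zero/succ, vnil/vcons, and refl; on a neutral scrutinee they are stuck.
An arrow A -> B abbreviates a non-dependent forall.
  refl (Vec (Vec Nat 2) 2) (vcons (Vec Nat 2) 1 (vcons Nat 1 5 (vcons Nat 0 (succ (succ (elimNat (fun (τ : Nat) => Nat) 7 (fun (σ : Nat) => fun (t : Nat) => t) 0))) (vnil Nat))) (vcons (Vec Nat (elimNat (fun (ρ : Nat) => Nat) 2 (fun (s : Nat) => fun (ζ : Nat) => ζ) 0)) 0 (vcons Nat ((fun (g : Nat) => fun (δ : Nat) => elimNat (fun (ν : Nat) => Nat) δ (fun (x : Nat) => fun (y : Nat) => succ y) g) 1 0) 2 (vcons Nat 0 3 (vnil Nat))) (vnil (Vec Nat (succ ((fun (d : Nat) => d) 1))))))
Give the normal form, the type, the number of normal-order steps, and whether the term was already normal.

resulting normal form:
  refl (Vec (Vec Nat 2) 2) (vcons (Vec Nat 2) 1 (vcons Nat 1 5 (vcons Nat 0 9 (vnil Nat))) (vcons (Vec Nat 2) 0 (vcons Nat 1 2 (vcons Nat 0 3 (vnil Nat))) (vnil (Vec Nat 2))))
inferred type:
  Eq (Vec (Vec Nat 2) 2) (vcons (Vec Nat 2) 1 (vcons Nat 1 5 (vcons Nat 0 9 (vnil Nat))) (vcons (Vec Nat 2) 0 (vcons Nat 1 2 (vcons Nat 0 3 (vnil Nat))) (vnil (Vec Nat 2)))) (vcons (Vec Nat 2) 1 (vcons Nat 1 5 (vcons Nat 0 9 (vnil Nat))) (vcons (Vec Nat 2) 0 (vcons Nat 1 2 (vcons Nat 0 3 (vnil Nat))) (vnil (Vec Nat 2))))
reduction steps (normal order): 9
already normal: no
first redex: an elimNat iota-redex


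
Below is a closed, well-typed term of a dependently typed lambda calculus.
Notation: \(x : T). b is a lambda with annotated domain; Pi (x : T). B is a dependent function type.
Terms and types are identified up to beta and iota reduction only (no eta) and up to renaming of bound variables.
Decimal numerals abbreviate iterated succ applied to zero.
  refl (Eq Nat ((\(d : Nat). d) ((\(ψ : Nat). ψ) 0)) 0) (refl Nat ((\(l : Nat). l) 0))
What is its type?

type:
  Eq (Eq Nat 0 0) (refl Nat 0) (refl Nat 0)


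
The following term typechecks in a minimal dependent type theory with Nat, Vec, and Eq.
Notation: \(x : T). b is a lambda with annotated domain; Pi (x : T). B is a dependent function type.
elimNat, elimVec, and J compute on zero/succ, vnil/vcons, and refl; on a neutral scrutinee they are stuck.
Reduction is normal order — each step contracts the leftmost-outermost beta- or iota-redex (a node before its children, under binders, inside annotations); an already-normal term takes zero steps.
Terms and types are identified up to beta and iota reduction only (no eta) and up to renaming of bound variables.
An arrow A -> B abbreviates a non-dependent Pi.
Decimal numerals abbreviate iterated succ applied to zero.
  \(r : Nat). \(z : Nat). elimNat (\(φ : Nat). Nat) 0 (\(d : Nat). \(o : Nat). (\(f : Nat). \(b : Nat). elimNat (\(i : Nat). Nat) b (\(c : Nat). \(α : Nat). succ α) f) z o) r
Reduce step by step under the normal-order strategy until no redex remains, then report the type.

normal-order reduction:
  \(r : Nat). \(z : Nat). elimNat (\(φ : Nat). Nat) 0 (\(d : Nat). \(o : Nat). (\(f : Nat). \(b : Nat). elimNat (\(i : Nat). Nat) b (\(c : Nat). \(α : Nat). succ α) f) z o) r
  ~> \(r : Nat). \(z : Nat). elimNat (\(φ : Nat). Nat) 0 (\(d : Nat). \(o : Nat). (\(f : Nat). elimNat (\(b : Nat). Nat) f (\(i : Nat). \(c : Nat). succ c) z) o) r
  ~> \(r : Nat). \(z : Nat). elimNat (\(φ : Nat). Nat) 0 (\(d : Nat). \(o : Nat). elimNat (\(f : Nat). Nat) o (\(b : Nat). \(i : Nat). succ i) z) r
inferred type:
  Nat -> Nat -> Nat


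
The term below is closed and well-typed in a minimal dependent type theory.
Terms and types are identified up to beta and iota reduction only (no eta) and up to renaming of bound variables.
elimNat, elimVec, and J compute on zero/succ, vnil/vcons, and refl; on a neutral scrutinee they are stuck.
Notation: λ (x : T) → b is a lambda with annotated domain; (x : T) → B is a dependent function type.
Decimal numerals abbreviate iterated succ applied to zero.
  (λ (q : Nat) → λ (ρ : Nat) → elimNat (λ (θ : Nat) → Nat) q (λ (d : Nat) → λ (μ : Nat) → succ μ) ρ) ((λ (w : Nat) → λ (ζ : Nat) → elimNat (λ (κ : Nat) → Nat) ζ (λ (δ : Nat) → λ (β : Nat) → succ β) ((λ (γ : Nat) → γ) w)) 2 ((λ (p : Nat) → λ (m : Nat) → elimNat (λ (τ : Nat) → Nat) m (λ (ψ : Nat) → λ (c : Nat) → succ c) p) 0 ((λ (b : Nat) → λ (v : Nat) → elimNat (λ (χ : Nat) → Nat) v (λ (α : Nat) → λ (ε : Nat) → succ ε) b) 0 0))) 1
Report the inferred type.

type:
  Nat


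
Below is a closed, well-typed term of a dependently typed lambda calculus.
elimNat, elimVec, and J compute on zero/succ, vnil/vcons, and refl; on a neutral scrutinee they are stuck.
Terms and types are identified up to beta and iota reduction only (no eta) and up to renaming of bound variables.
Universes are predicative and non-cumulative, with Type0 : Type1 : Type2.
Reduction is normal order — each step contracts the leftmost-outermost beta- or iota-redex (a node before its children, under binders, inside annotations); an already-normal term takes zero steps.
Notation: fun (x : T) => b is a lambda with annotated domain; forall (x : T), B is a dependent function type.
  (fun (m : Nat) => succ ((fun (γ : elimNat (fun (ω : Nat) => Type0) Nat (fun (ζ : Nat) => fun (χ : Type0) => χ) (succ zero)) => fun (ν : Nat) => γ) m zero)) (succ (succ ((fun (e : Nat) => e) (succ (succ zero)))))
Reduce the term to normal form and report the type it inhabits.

reduced normal form:
  succ (succ (succ (succ (succ zero))))
type:
  Nat
observation: 4 normal-order steps separate the term from its normal form.


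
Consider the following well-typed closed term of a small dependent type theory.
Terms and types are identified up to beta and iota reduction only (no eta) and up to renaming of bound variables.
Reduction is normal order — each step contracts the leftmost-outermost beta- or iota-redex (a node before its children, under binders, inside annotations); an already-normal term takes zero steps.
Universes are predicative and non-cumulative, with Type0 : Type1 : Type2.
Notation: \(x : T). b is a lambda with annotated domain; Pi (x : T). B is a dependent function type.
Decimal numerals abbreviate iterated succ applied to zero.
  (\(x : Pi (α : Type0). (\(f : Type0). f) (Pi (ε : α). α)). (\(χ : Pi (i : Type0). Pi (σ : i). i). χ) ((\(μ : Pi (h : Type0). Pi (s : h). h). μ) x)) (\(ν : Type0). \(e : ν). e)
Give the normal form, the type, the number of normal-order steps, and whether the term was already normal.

reduced normal form:
  \(x : Type0). \(α : x). α
type:
  Pi (x : Type0). Pi (α : x). x
reduction steps (normal order): 3
started in normal form: no
first contracted redex: a beta-redex


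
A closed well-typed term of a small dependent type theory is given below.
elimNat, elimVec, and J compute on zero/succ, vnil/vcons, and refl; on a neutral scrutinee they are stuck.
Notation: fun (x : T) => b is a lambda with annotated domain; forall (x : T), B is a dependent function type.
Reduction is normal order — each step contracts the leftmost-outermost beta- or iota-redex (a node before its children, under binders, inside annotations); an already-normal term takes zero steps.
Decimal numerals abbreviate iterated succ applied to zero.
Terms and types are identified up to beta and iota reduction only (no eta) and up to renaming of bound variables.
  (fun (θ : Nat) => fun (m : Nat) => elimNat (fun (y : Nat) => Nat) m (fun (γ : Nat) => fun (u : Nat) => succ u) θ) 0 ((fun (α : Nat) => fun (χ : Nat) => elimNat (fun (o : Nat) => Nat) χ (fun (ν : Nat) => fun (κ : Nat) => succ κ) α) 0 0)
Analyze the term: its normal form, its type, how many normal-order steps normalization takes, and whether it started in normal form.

normal form:
  0
the term's type:
  Nat
steps to reach normal form (normal order): 6
already normal: no
first contracted redex: a beta-redex


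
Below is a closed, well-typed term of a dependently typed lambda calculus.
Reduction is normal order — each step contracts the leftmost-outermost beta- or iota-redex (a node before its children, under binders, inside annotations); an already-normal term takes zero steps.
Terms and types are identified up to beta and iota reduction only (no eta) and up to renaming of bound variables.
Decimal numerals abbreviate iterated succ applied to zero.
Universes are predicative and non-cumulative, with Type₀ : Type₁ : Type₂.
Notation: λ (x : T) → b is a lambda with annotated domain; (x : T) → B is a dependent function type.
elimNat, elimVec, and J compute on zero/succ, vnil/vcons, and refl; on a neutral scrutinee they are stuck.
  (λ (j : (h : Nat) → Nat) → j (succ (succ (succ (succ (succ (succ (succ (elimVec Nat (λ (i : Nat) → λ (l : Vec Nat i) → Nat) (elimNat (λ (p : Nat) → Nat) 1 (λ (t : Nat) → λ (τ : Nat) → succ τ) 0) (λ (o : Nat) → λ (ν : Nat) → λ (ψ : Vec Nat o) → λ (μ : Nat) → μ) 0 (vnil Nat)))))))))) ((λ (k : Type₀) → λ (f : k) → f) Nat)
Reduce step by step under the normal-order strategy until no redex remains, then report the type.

normal-order reduction:
  (λ (j : (h : Nat) → Nat) → j (succ (succ (succ (succ (succ (succ (succ (elimVec Nat (λ (i : Nat) → λ (l : Vec Nat i) → Nat) (elimNat (λ (p : Nat) → Nat) 1 (λ (t : Nat) → λ (τ : Nat) → succ τ) 0) (λ (o : Nat) → λ (ν : Nat) → λ (ψ : Vec Nat o) → λ (μ : Nat) → μ) 0 (vnil Nat)))))))))) ((λ (k : Type₀) → λ (f : k) → f) Nat)
  ~> (λ (j : Type₀) → λ (h : j) → h) Nat (succ (succ (succ (succ (succ (succ (succ (elimVec Nat (λ (i : Nat) → λ (l : Vec Nat i) → Nat) (elimNat (λ (p : Nat) → Nat) 1 (λ (t : Nat) → λ (τ : Nat) → succ τ) 0) (λ (o : Nat) → λ (ν : Nat) → λ (ψ : Vec Nat o) → λ (μ : Nat) → μ) 0 (vnil Nat)))))))))
  ~> (λ (j : Nat) → j) (succ (succ (succ (succ (succ (succ (succ (elimVec Nat (λ (h : Nat) → λ (i : Vec Nat h) → Nat) (elimNat (λ (l : Nat) → Nat) 1 (λ (p : Nat) → λ (t : Nat) → succ t) 0) (λ (τ : Nat) → λ (o : Nat) → λ (ν : Vec Nat τ) → λ (ψ : Nat) → ψ) 0 (vnil Nat)))))))))
  ~> succ (succ (succ (succ (succ (succ (succ (elimVec Nat (λ (j : Nat) → λ (h : Vec Nat j) → Nat) (elimNat (λ (i : Nat) → Nat) 1 (λ (l : Nat) → λ (p : Nat) → succ p) 0) (λ (t : Nat) → λ (τ : Nat) → λ (o : Vec Nat t) → λ (ν : Nat) → ν) 0 (vnil Nat))))))))
  ~> succ (succ (succ (succ (succ (succ (succ (elimNat (λ (j : Nat) → Nat) 1 (λ (h : Nat) → λ (i : Nat) → succ i) 0)))))))
  ~> 8
the term's type:
  Nat


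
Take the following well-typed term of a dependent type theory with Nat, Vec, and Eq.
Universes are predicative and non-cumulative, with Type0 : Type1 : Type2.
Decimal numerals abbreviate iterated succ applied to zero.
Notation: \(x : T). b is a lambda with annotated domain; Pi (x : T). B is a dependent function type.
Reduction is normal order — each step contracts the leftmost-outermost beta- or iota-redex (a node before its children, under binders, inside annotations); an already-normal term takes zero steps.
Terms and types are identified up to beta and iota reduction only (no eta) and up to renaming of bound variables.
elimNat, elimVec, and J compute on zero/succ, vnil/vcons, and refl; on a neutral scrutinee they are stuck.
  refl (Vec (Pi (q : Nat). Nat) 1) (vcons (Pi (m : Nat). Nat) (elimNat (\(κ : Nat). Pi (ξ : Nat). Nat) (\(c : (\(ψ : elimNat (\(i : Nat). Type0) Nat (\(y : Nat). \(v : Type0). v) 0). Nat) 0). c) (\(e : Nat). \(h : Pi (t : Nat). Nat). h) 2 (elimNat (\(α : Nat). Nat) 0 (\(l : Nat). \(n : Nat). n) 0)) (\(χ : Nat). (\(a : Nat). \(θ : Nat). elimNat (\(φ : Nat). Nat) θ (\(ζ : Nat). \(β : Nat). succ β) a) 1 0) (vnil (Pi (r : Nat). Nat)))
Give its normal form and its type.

resulting normal form:
  refl (Vec (Pi (q : Nat). Nat) 1) (vcons (Pi (m : Nat). Nat) 0 (\(κ : Nat). 1) (vnil (Pi (ξ : Nat). Nat)))
the term's type:
  Eq (Vec (Pi (q : Nat). Nat) 1) (vcons (Pi (m : Nat). Nat) 0 (\(κ : Nat). 1) (vnil (Pi (ξ : Nat). Nat))) (vcons (Pi (c : Nat). Nat) 0 (\(ψ : Nat). 1) (vnil (Pi (i : Nat). Nat)))


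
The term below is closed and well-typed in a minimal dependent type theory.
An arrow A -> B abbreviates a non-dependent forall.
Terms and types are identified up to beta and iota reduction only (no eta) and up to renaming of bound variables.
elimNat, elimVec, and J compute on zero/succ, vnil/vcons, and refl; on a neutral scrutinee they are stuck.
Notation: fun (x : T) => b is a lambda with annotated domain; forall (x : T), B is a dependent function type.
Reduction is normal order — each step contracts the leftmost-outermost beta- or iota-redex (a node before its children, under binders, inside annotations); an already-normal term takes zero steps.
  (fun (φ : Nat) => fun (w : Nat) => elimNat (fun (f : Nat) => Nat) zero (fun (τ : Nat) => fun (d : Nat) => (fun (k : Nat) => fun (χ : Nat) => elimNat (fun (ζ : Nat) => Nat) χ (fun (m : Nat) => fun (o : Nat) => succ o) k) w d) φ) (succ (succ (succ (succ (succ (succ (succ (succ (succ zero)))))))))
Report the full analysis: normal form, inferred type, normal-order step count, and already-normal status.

normal form:
  fun (φ : Nat) => elimNat (fun (w : Nat) => Nat) (elimNat (fun (f : Nat) => Nat) (elimNat (fun (τ : Nat) => Nat) (elimNat (fun (d : Nat) => Nat) (elimNat (fun (k : Nat) => Nat) (elimNat (fun (χ : Nat) => Nat) (elimNat (fun (ζ : Nat) => Nat) (elimNat (fun (m : Nat) => Nat) (elimNat (fun (o : Nat) => Nat) zero (fun (c : Nat) => fun (u : Nat) => succ u) φ) (fun (n : Nat) => fun (z : Nat) => succ z) φ) (fun (t : Nat) => fun (δ : Nat) => succ δ) φ) (fun (x : Nat) => fun (q : Nat) => succ q) φ) (fun (ω : Nat) => fun (e : Nat) => succ e) φ) (fun (l : Nat) => fun (σ : Nat) => succ σ) φ) (fun (θ : Nat) => fun (v : Nat) => succ v) φ) (fun (i : Nat) => fun (j : Nat) => succ j) φ) (fun (γ : Nat) => fun (ρ : Nat) => succ ρ) φ
type:
  Nat -> Nat
steps to reach normal form (normal order): 47
started in normal form: no
first redex: a beta-redex


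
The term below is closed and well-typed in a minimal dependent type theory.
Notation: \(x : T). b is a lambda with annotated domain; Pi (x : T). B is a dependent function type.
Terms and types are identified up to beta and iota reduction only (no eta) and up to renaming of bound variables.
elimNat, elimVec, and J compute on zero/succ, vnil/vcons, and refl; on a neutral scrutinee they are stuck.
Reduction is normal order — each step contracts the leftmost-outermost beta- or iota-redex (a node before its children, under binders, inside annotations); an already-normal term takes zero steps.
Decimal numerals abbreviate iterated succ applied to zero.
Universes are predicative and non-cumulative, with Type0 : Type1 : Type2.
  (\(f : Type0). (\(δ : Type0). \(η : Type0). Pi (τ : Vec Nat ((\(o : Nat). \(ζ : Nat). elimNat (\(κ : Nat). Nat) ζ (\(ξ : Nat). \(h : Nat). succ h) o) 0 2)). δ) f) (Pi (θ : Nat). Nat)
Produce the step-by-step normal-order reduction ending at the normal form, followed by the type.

normal-order reduction:
  (\(f : Type0). (\(δ : Type0). \(η : Type0). Pi (τ : Vec Nat ((\(o : Nat). \(ζ : Nat). elimNat (\(κ : Nat). Nat) ζ (\(ξ : Nat). \(h : Nat). succ h) o) 0 2)). δ) f) (Pi (θ : Nat). Nat)
  ~> (\(f : Type0). \(δ : Type0). Pi (η : Vec Nat ((\(τ : Nat). \(o : Nat). elimNat (\(ζ : Nat). Nat) o (\(κ : Nat). \(ξ : Nat). succ ξ) τ) 0 2)). f) (Pi (h : Nat). Nat)
  ~> \(f : Type0). Pi (δ : Vec Nat ((\(η : Nat). \(τ : Nat). elimNat (\(o : Nat). Nat) τ (\(ζ : Nat). \(κ : Nat). succ κ) η) 0 2)). Pi (ξ : Nat). Nat
  ~> \(f : Type0). Pi (δ : Vec Nat ((\(η : Nat). elimNat (\(τ : Nat). Nat) η (\(o : Nat). \(ζ : Nat). succ ζ) 0) 2)). Pi (κ : Nat). Nat
  ~> \(f : Type0). Pi (δ : Vec Nat (elimNat (\(η : Nat). Nat) 2 (\(τ : Nat). \(o : Nat). succ o) 0)). Pi (ζ : Nat). Nat
  ~> \(f : Type0). Pi (δ : Vec Nat 2). Pi (η : Nat). Nat
type:
  Pi (f : Type0). Type0
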